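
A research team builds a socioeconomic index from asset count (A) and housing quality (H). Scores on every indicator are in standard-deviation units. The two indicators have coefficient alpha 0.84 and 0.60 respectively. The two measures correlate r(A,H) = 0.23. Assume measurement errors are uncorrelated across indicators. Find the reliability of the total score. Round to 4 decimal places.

0.7724

Var(A+H) = 2 + 2·[0.23] = 2 + 0.46 = 2.46.
Under uncorrelated errors the observed covariances equal the true-score covariances, so only the own-variance terms attenuate.
True-score variance = [0.84 + 0.60] + 0.46 = 1.44 + 0.46 = 1.9.
Reliability = 1.9 / 2.46 = 0.7724.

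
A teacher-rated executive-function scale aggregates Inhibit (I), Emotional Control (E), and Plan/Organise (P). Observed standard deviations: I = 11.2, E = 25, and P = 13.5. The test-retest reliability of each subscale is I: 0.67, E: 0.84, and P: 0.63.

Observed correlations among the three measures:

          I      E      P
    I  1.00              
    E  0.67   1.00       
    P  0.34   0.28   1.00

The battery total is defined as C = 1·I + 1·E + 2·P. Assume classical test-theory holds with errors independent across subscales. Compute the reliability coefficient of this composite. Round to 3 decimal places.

0.831

Var(C) = 11.2² + 25² + 2²·13.5² + 2·[11.2·25·0.67 + 2·11.2·13.5·0.34 + 2·25·13.5·0.28] = 1479.44 + 958.832 = 2438.27.
Because errors are independent across components, Cov(Tᵢ,Tⱼ) = Cov(Xᵢ,Xⱼ); the off-diagonal part of the true-score variance is the same as above.
True-score variance = [11.2²·0.67 + 25²·0.84 + 2²·13.5²·0.63] + 958.832 = 1068.31 + 958.832 = 2027.15.
Reliability = 2027.15 / 2438.27 = 0.831.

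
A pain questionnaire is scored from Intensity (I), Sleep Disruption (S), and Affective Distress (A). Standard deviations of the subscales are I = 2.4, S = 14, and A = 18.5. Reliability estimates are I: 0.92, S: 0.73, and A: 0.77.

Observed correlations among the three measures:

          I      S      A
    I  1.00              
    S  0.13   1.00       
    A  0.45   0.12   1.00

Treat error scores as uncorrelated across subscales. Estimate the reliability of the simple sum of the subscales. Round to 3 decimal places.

Var(I+S+A) = 2.4² + 14² + 18.5² + 2·[2.4·14·0.13 + 2.4·18.5·0.45 + 14·18.5·0.12] = 544.01 + 110.856 = 654.866.
Under uncorrelated errors the observed covariances equal the true-score covariances, so only the own-variance terms attenuate.
True-score variance = [2.4²·0.92 + 14²·0.73 + 18.5²·0.77] + 110.856 = 411.912 + 110.856 = 522.768.
Reliability = 522.768 / 654.866 = 0.798.

0.798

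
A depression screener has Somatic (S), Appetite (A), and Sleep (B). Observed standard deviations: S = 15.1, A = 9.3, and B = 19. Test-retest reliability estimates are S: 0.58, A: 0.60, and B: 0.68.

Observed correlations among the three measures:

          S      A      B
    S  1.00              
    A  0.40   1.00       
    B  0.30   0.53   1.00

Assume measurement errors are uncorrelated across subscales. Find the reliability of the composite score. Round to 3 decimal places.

0.786

Var(S+A+B) = 15.1² + 9.3² + 19² + 2·[15.1·9.3·0.40 + 15.1·19·0.30 + 9.3·19·0.53] = 675.5 + 471.786 = 1147.29.
Because errors are independent across components, Cov(Tᵢ,Tⱼ) = Cov(Xᵢ,Xⱼ); the off-diagonal part of the true-score variance is the same as above.
True-score variance = [15.1²·0.58 + 9.3²·0.60 + 19²·0.68] + 471.786 = 429.62 + 471.786 = 901.406.
Reliability = 901.406 / 1147.29 = 0.786.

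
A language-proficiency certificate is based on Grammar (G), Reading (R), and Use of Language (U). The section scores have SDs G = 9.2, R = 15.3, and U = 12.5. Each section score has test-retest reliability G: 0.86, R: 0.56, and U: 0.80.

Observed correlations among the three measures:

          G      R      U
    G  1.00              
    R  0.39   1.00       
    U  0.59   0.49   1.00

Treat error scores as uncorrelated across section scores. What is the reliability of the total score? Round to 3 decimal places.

Var(G+R+U) = 9.2² + 15.3² + 12.5² + 2·[9.2·15.3·0.39 + 9.2·12.5·0.59 + 15.3·12.5·0.49] = 474.98 + 432.918 = 907.898.
With uncorrelated errors the cross-covariances are all true-score covariance, so they carry over unchanged; only the diagonal terms shrink to ρᵢσᵢ².
True-score variance = [9.2²·0.86 + 15.3²·0.56 + 12.5²·0.80] + 432.918 = 328.881 + 432.918 = 761.799.
Reliability = 761.799 / 907.898 = 0.839.

0.839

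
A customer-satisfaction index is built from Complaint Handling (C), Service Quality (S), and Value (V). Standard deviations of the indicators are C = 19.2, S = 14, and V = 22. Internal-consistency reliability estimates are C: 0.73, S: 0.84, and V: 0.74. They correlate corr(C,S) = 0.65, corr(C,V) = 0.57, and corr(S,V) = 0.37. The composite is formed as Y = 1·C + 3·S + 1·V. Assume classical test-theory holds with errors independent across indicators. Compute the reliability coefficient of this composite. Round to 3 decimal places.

0.895

Var(Y) = 19.2² + 3²·14² + 22² + 2·[3·19.2·14·0.65 + 19.2·22·0.57 + 3·14·22·0.37] = 2616.64 + 2213.62 = 4830.26.
Because errors are independent across components, Cov(Tᵢ,Tⱼ) = Cov(Xᵢ,Xⱼ); the off-diagonal part of the true-score variance is the same as above.
True-score variance = [19.2²·0.73 + 3²·14²·0.84 + 22²·0.74] + 2213.62 = 2109.03 + 2213.62 = 4322.64.
Reliability = 4322.64 / 4830.26 = 0.895.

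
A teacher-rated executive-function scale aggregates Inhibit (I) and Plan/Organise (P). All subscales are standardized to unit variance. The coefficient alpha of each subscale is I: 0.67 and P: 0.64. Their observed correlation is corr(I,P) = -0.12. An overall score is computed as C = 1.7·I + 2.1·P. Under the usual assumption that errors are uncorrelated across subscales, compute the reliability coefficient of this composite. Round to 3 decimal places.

Var(C) = 1.7² + 2.1² + 2·[3.57·(-0.12)] = 7.3 − 0.8568 = 6.4432.
Under uncorrelated errors the observed covariances equal the true-score covariances, so only the own-variance terms attenuate.
True-score variance = [1.7²·0.67 + 2.1²·0.64] − 0.8568 = 4.7587 − 0.8568 = 3.9019.
Reliability = 3.9019 / 6.4432 = 0.606.

0.606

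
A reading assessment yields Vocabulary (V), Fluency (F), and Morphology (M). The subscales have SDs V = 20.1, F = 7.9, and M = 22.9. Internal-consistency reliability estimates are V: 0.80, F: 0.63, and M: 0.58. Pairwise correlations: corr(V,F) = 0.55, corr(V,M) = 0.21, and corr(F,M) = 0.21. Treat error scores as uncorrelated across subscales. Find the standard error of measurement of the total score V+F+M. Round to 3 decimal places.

18.004

Var(total) = 990.83 + 443.973 = 1434.8.
True-score variance = 666.684 + 443.973 = 1110.66, so reliability = 0.7741.
Error variance = 1434.8 − 1110.66 = 324.146; SEM = √324.146 = 18.004.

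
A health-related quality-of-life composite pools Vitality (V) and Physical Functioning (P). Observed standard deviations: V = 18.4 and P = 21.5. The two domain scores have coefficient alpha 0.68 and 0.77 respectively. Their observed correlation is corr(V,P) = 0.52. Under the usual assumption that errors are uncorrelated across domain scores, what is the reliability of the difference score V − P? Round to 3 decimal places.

0.449

Var(V−P) = 18.4² + 21.5² − 2·18.4·21.5·0.52 = 800.81 − 411.424 = 389.386.
With uncorrelated errors the cross-covariances are all true-score covariance, so they carry over unchanged; only the diagonal terms shrink to ρᵢσᵢ².
True-score variance = [18.4²·0.68 + 21.5²·0.77] − 411.424 = 586.153 − 411.424 = 174.729.
Reliability = 174.729 / 389.386 = 0.449.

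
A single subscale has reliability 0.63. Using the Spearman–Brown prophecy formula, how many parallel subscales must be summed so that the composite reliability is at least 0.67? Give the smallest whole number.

k ≥ ρ*(1−ρ₁)/(ρ₁(1−ρ*)) = 0.67·0.37 / (0.63·0.33) = 1.192.
Smallest integer k = 2.

2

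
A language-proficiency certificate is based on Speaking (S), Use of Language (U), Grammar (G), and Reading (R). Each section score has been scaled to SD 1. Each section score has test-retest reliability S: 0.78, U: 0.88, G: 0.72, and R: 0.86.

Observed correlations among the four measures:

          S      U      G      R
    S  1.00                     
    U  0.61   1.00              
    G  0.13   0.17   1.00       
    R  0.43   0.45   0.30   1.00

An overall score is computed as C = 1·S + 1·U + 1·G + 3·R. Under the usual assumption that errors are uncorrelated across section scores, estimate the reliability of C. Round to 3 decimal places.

Var(C) = 1 + 1 + 1 + 3² + 2·[0.61 + 0.13 + 3·0.43 + 0.17 + 3·0.45 + 3·0.30] = 12 + 8.9 = 20.9.
With uncorrelated errors the cross-covariances are all true-score covariance, so they carry over unchanged; only the diagonal terms shrink to ρᵢσᵢ².
True-score variance = [0.78 + 0.88 + 0.72 + 3²·0.86] + 8.9 = 10.12 + 8.9 = 19.02.
Reliability = 19.02 / 20.9 = 0.910.

0.910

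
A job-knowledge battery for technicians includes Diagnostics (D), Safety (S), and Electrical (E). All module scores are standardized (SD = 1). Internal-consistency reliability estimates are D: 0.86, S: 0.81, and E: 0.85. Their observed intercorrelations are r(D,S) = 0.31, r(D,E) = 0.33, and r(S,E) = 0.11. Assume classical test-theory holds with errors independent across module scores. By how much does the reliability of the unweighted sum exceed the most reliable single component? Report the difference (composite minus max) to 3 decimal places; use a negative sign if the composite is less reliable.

Var(sum) = 3 + 1.5 = 4.5; true-score variance = 2.52 + 1.5 = 4.02; composite reliability = 0.8933.
Max component reliability = 0.8600.
Difference = 0.8933 − 0.8600 = 0.033.

0.033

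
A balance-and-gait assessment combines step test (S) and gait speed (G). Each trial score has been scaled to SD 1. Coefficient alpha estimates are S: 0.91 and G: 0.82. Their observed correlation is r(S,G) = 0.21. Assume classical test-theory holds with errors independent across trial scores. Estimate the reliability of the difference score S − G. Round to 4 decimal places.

0.8291

Var(S−G) = 1 + 1 − 2·0.21 = 2 − 0.42 = 1.58.
Because errors are independent across components, Cov(Tᵢ,Tⱼ) = Cov(Xᵢ,Xⱼ); the off-diagonal part of the true-score variance is the same as above.
True-score variance = [0.91 + 0.82] − 0.42 = 1.73 − 0.42 = 1.31.
Reliability = 1.31 / 1.58 = 0.8291.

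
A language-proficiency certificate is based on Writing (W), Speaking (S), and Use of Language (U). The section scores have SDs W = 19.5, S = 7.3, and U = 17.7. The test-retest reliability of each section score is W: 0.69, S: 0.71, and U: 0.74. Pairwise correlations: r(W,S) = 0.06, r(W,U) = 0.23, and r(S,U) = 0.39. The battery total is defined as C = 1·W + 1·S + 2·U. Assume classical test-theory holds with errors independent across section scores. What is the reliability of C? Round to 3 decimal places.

Var(C) = 19.5² + 7.3² + 2²·17.7² + 2·[19.5·7.3·0.06 + 2·19.5·17.7·0.23 + 2·7.3·17.7·0.39] = 1686.7 + 536.188 = 2222.89.
Because errors are independent across components, Cov(Tᵢ,Tⱼ) = Cov(Xᵢ,Xⱼ); the off-diagonal part of the true-score variance is the same as above.
True-score variance = [19.5²·0.69 + 7.3²·0.71 + 2²·17.7²·0.74] + 536.188 = 1227.55 + 536.188 = 1763.73.
Reliability = 1763.73 / 2222.89 = 0.793.

0.793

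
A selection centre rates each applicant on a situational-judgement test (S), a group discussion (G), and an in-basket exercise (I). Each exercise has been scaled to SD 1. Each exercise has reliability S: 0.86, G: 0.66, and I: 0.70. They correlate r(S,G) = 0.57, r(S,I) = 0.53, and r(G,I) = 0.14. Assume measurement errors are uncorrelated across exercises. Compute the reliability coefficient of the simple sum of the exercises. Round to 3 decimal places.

0.858

Var(S+G+I) = 3 + 2·[0.57 + 0.53 + 0.14] = 3 + 2.48 = 5.48.
Under uncorrelated errors the observed covariances equal the true-score covariances, so only the own-variance terms attenuate.
True-score variance = [0.86 + 0.66 + 0.70] + 2.48 = 2.22 + 2.48 = 4.7.
Reliability = 4.7 / 5.48 = 0.858.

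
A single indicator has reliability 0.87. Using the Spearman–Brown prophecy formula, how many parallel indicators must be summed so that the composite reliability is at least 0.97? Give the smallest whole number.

5

k ≥ ρ*(1−ρ₁)/(ρ₁(1−ρ*)) = 0.97·0.13 / (0.87·0.03) = 4.831.
Smallest integer k = 5.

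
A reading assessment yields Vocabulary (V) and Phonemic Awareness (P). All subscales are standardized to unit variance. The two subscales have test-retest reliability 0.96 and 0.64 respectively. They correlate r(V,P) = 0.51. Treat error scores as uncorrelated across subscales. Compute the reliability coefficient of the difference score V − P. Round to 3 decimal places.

0.592

Var(V−P) = 1 + 1 − 2·0.51 = 2 − 1.02 = 0.98.
Under uncorrelated errors the observed covariances equal the true-score covariances, so only the own-variance terms attenuate.
True-score variance = [0.96 + 0.64] − 1.02 = 1.6 − 1.02 = 0.58.
Reliability = 0.58 / 0.98 = 0.592.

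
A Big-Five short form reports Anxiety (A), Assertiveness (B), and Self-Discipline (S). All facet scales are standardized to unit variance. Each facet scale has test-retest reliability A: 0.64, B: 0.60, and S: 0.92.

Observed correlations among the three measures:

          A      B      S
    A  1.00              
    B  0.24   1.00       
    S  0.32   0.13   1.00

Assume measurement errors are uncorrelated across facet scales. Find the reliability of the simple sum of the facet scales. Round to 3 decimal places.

0.808

Var(A+B+S) = 3 + 2·[0.24 + 0.32 + 0.13] = 3 + 1.38 = 4.38.
Under uncorrelated errors the observed covariances equal the true-score covariances, so only the own-variance terms attenuate.
True-score variance = [0.64 + 0.60 + 0.92] + 1.38 = 2.16 + 1.38 = 3.54.
Reliability = 3.54 / 4.38 = 0.808.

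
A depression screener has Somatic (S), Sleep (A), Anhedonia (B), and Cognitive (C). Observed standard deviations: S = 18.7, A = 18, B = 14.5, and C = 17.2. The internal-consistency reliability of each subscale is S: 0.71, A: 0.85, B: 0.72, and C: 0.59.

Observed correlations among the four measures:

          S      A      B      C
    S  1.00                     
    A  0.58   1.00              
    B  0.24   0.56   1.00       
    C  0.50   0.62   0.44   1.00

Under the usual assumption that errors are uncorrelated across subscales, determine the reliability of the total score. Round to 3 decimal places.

0.887

Var(S+A+B+C) = 18.7² + 18² + 14.5² + 17.2² + 2·[18.7·18·0.58 + 18.7·14.5·0.24 + 18.7·17.2·0.50 + 18·14.5·0.56 + 18·17.2·0.62 + 14.5·17.2·0.44] = 1179.78 + 1737.94 = 2917.72.
Because errors are independent across components, Cov(Tᵢ,Tⱼ) = Cov(Xᵢ,Xⱼ); the off-diagonal part of the true-score variance is the same as above.
True-score variance = [18.7²·0.71 + 18²·0.85 + 14.5²·0.72 + 17.2²·0.59] + 1737.94 = 849.605 + 1737.94 = 2587.55.
Reliability = 2587.55 / 2917.72 = 0.887.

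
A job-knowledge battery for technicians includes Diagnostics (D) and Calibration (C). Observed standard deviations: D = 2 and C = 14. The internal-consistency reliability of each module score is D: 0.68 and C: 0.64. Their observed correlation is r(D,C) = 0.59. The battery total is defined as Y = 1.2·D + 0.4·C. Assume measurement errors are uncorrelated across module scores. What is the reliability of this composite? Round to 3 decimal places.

Var(Y) = 1.2²·2² + 0.4²·14² + 2·[0.48·2·14·0.59] = 37.12 + 15.8592 = 52.9792.
Under uncorrelated errors the observed covariances equal the true-score covariances, so only the own-variance terms attenuate.
True-score variance = [1.2²·2²·0.68 + 0.4²·14²·0.64] + 15.8592 = 23.9872 + 15.8592 = 39.8464.
Reliability = 39.8464 / 52.9792 = 0.752.

0.752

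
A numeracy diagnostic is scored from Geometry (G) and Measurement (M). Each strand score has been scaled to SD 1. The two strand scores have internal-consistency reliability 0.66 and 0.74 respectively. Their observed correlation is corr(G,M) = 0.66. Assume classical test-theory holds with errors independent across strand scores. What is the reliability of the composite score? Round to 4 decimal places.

0.8193

Var(G+M) = 2 + 2·[0.66] = 2 + 1.32 = 3.32.
Because errors are independent across components, Cov(Tᵢ,Tⱼ) = Cov(Xᵢ,Xⱼ); the off-diagonal part of the true-score variance is the same as above.
True-score variance = [0.66 + 0.74] + 1.32 = 1.4 + 1.32 = 2.72.
Reliability = 2.72 / 3.32 = 0.8193.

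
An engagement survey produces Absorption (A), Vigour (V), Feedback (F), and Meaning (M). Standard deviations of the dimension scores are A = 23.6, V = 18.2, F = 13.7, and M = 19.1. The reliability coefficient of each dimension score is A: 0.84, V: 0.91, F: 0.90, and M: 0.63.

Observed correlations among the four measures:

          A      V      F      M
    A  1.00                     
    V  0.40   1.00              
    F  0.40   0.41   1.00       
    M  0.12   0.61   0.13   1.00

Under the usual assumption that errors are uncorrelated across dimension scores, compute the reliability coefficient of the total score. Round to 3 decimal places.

Var(A+V+F+M) = 23.6² + 18.2² + 13.7² + 19.1² + 2·[23.6·18.2·0.40 + 23.6·13.7·0.40 + 23.6·19.1·0.12 + 18.2·13.7·0.41 + 18.2·19.1·0.61 + 13.7·19.1·0.13] = 1440.7 + 1407.04 = 2847.74.
Because errors are independent across components, Cov(Tᵢ,Tⱼ) = Cov(Xᵢ,Xⱼ); the off-diagonal part of the true-score variance is the same as above.
True-score variance = [23.6²·0.84 + 18.2²·0.91 + 13.7²·0.90 + 19.1²·0.63] + 1407.04 = 1168.03 + 1407.04 = 2575.07.
Reliability = 2575.07 / 2847.74 = 0.904.

0.904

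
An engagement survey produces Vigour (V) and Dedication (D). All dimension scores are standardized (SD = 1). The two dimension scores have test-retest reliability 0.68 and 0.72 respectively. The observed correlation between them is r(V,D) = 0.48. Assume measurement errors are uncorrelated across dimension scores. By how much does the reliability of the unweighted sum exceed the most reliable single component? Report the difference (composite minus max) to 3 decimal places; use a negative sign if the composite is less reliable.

0.077

Var(sum) = 2 + 0.96 = 2.96; true-score variance = 1.4 + 0.96 = 2.36; composite reliability = 0.7973.
Max component reliability = 0.7200.
Difference = 0.7973 − 0.7200 = 0.077.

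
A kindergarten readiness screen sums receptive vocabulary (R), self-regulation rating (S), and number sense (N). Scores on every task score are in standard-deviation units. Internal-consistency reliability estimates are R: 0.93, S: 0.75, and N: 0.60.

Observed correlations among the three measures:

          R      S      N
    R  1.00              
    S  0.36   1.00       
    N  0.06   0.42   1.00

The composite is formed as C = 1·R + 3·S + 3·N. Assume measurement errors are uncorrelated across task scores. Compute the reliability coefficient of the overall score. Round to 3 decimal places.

0.796

Var(C) = 1 + 3² + 3² + 2·[3·0.36 + 3·0.06 + 9·0.42] = 19 + 10.08 = 29.08.
Because errors are independent across components, Cov(Tᵢ,Tⱼ) = Cov(Xᵢ,Xⱼ); the off-diagonal part of the true-score variance is the same as above.
True-score variance = [0.93 + 3²·0.75 + 3²·0.60] + 10.08 = 13.08 + 10.08 = 23.16.
Reliability = 23.16 / 29.08 = 0.796.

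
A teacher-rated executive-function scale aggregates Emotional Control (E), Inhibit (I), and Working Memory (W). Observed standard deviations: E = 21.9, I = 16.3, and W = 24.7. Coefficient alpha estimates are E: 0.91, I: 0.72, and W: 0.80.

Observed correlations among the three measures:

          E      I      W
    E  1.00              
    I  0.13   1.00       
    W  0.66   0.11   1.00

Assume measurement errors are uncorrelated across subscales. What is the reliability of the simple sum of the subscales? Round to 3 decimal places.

Var(E+I+W) = 21.9² + 16.3² + 24.7² + 2·[21.9·16.3·0.13 + 21.9·24.7·0.66 + 16.3·24.7·0.11] = 1355.39 + 895.414 = 2250.8.
With uncorrelated errors the cross-covariances are all true-score covariance, so they carry over unchanged; only the diagonal terms shrink to ρᵢσᵢ².
True-score variance = [21.9²·0.91 + 16.3²·0.72 + 24.7²·0.80] + 895.414 = 1115.81 + 895.414 = 2011.23.
Reliability = 2011.23 / 2250.8 = 0.894.

0.894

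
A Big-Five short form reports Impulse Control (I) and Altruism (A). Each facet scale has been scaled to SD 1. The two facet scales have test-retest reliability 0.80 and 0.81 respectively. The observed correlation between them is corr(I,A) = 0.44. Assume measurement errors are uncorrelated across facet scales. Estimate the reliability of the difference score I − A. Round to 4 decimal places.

Var(I−A) = 1 + 1 − 2·0.44 = 2 − 0.88 = 1.12.
Because errors are independent across components, Cov(Tᵢ,Tⱼ) = Cov(Xᵢ,Xⱼ); the off-diagonal part of the true-score variance is the same as above.
True-score variance = [0.80 + 0.81] − 0.88 = 1.61 − 0.88 = 0.73.
Reliability = 0.73 / 1.12 = 0.6518.

0.6518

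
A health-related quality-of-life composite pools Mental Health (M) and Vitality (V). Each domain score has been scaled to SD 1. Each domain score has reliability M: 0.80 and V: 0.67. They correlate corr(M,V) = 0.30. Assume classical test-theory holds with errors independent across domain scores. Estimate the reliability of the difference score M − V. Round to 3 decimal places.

Var(M−V) = 1 + 1 − 2·0.30 = 2 − 0.6 = 1.4.
Because errors are independent across components, Cov(Tᵢ,Tⱼ) = Cov(Xᵢ,Xⱼ); the off-diagonal part of the true-score variance is the same as above.
True-score variance = [0.80 + 0.67] − 0.6 = 1.47 − 0.6 = 0.87.
Reliability = 0.87 / 1.4 = 0.621.

0.621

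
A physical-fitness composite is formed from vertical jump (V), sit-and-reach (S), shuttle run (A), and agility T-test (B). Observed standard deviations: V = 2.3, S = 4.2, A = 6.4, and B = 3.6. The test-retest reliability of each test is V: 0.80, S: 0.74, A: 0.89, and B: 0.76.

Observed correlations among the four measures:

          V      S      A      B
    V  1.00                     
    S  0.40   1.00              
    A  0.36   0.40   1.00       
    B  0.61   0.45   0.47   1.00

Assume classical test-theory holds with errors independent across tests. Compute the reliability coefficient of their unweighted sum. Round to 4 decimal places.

Var(V+S+A+B) = 2.3² + 4.2² + 6.4² + 3.6² + 2·[2.3·4.2·0.40 + 2.3·6.4·0.36 + 2.3·3.6·0.61 + 4.2·6.4·0.40 + 4.2·3.6·0.45 + 6.4·3.6·0.47] = 76.85 + 85.1976 = 162.048.
With uncorrelated errors the cross-covariances are all true-score covariance, so they carry over unchanged; only the diagonal terms shrink to ρᵢσᵢ².
True-score variance = [2.3²·0.80 + 4.2²·0.74 + 6.4²·0.89 + 3.6²·0.76] + 85.1976 = 63.5896 + 85.1976 = 148.787.
Reliability = 148.787 / 162.048 = 0.9182.

0.9182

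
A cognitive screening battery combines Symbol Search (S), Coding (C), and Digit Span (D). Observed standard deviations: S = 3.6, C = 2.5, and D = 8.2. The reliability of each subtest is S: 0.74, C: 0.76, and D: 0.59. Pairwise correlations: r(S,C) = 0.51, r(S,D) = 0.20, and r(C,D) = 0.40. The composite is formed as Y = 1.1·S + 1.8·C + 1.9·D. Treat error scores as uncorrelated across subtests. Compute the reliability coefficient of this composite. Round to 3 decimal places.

Var(Y) = 1.1²·3.6² + 1.8²·2.5² + 1.9²·8.2² + 2·[1.98·3.6·2.5·0.51 + 2.09·3.6·8.2·0.20 + 3.42·2.5·8.2·0.40] = 278.668 + 98.9431 = 377.611.
Because errors are independent across components, Cov(Tᵢ,Tⱼ) = Cov(Xᵢ,Xⱼ); the off-diagonal part of the true-score variance is the same as above.
True-score variance = [1.1²·3.6²·0.74 + 1.8²·2.5²·0.76 + 1.9²·8.2²·0.59] + 98.9431 = 170.209 + 98.9431 = 269.152.
Reliability = 269.152 / 377.611 = 0.713.

0.713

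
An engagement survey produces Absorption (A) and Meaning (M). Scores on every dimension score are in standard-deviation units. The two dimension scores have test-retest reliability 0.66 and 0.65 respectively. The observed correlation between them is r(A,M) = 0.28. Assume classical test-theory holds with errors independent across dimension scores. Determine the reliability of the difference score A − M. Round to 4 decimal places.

0.5208

Var(A−M) = 1 + 1 − 2·0.28 = 2 − 0.56 = 1.44.
With uncorrelated errors the cross-covariances are all true-score covariance, so they carry over unchanged; only the diagonal terms shrink to ρᵢσᵢ².
True-score variance = [0.66 + 0.65] − 0.56 = 1.31 − 0.56 = 0.75.
Reliability = 0.75 / 1.44 = 0.5208.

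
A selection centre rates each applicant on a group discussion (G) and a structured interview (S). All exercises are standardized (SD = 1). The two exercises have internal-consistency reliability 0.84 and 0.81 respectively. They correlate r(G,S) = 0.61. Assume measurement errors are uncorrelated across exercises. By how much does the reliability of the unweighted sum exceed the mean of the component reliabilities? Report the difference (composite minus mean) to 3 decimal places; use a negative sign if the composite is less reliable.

0.066

Var(sum) = 2 + 1.22 = 3.22; true-score variance = 1.65 + 1.22 = 2.87; composite reliability = 0.8913.
Mean component reliability = 0.8250.
Difference = 0.8913 − 0.8250 = 0.066.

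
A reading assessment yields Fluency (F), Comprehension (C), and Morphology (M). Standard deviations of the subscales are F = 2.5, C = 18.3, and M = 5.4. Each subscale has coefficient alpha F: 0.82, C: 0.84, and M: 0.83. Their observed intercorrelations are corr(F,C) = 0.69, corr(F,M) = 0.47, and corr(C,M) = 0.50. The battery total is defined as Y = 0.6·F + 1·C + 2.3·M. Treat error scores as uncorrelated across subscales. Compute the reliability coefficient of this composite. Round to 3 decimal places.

Var(Y) = 0.6²·2.5² + 18.3² + 2.3²·5.4² + 2·[0.6·2.5·18.3·0.69 + 1.38·2.5·5.4·0.47 + 2.3·18.3·5.4·0.50] = 491.396 + 282.679 = 774.076.
Under uncorrelated errors the observed covariances equal the true-score covariances, so only the own-variance terms attenuate.
True-score variance = [0.6²·2.5²·0.82 + 18.3²·0.84 + 2.3²·5.4²·0.83] + 282.679 = 411.185 + 282.679 = 693.865.
Reliability = 693.865 / 774.076 = 0.896.

0.896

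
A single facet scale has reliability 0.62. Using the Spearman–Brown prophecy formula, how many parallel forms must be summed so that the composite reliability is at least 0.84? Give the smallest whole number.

4

k ≥ ρ*(1−ρ₁)/(ρ₁(1−ρ*)) = 0.84·0.38 / (0.62·0.16) = 3.218.
Smallest integer k = 4.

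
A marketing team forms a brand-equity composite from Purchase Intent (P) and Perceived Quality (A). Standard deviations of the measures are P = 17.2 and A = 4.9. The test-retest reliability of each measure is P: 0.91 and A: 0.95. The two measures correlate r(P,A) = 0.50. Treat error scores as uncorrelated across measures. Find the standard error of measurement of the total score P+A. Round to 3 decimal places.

Var(total) = 319.85 + 84.28 = 404.13.
True-score variance = 292.024 + 84.28 = 376.304, so reliability = 0.9311.
Error variance = 404.13 − 376.304 = 27.8261; SEM = √27.8261 = 5.275.

5.275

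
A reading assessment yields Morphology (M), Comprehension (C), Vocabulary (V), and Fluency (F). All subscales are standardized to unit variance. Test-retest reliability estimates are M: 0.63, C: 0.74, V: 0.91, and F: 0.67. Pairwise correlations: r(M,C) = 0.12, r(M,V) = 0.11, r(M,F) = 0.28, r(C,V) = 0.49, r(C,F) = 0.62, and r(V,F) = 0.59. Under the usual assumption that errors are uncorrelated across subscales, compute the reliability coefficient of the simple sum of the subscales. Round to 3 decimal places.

0.875

Var(M+C+V+F) = 4 + 2·[0.12 + 0.11 + 0.28 + 0.49 + 0.62 + 0.59] = 4 + 4.42 = 8.42.
Because errors are independent across components, Cov(Tᵢ,Tⱼ) = Cov(Xᵢ,Xⱼ); the off-diagonal part of the true-score variance is the same as above.
True-score variance = [0.63 + 0.74 + 0.91 + 0.67] + 4.42 = 2.95 + 4.42 = 7.37.
Reliability = 7.37 / 8.42 = 0.875.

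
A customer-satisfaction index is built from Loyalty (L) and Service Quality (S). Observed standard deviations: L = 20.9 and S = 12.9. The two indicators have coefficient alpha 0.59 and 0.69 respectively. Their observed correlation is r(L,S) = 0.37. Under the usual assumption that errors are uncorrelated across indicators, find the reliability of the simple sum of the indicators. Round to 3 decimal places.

Var(L+S) = 20.9² + 12.9² + 2·[20.9·12.9·0.37] = 603.22 + 199.511 = 802.731.
Under uncorrelated errors the observed covariances equal the true-score covariances, so only the own-variance terms attenuate.
True-score variance = [20.9²·0.59 + 12.9²·0.69] + 199.511 = 372.541 + 199.511 = 572.052.
Reliability = 572.052 / 802.731 = 0.713.

0.713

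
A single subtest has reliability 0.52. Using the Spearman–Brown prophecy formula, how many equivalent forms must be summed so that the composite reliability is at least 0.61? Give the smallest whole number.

2

k ≥ ρ*(1−ρ₁)/(ρ₁(1−ρ*)) = 0.61·0.48 / (0.52·0.39) = 1.444.
Smallest integer k = 2.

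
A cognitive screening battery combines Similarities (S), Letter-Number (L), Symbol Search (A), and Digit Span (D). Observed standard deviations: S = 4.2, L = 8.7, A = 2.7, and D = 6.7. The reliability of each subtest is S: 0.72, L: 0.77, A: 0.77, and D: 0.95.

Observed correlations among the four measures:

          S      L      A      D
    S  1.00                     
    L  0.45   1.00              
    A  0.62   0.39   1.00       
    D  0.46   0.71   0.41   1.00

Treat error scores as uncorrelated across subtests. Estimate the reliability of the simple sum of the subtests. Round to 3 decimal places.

Var(S+L+A+D) = 4.2² + 8.7² + 2.7² + 6.7² + 2·[4.2·8.7·0.45 + 4.2·2.7·0.62 + 4.2·6.7·0.46 + 8.7·2.7·0.39 + 8.7·6.7·0.71 + 2.7·6.7·0.41] = 145.51 + 188.764 = 334.274.
With uncorrelated errors the cross-covariances are all true-score covariance, so they carry over unchanged; only the diagonal terms shrink to ρᵢσᵢ².
True-score variance = [4.2²·0.72 + 8.7²·0.77 + 2.7²·0.77 + 6.7²·0.95] + 188.764 = 119.241 + 188.764 = 308.005.
Reliability = 308.005 / 334.274 = 0.921.

0.921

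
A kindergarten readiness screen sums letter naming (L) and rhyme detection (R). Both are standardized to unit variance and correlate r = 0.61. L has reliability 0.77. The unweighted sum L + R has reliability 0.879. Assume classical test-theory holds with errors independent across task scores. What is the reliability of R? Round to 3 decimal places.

Var(L+R) = 2 + 2·0.61 = 3.220.
True-score variance = ρ_L + ρ_R + 2·0.61, so 0.879 = (0.77 + ρ_R + 1.22) / 3.220.
ρ_R = 0.879·3.220 − 0.77 − 1.22 = 0.840.

0.840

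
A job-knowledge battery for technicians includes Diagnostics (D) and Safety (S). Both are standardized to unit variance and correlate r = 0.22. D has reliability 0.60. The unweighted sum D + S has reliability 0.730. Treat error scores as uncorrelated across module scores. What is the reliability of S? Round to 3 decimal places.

0.741

Var(D+S) = 2 + 2·0.22 = 2.440.
True-score variance = ρ_D + ρ_S + 2·0.22, so 0.730 = (0.60 + ρ_S + 0.44) / 2.440.
ρ_S = 0.730·2.440 − 0.60 − 0.44 = 0.741.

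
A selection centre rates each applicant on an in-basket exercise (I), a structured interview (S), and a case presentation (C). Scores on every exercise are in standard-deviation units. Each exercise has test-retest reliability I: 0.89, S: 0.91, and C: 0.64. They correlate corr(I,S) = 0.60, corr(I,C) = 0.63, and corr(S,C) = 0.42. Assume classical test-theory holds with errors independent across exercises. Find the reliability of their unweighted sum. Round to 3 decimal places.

Var(I+S+C) = 3 + 2·[0.60 + 0.63 + 0.42] = 3 + 3.3 = 6.3.
Because errors are independent across components, Cov(Tᵢ,Tⱼ) = Cov(Xᵢ,Xⱼ); the off-diagonal part of the true-score variance is the same as above.
True-score variance = [0.89 + 0.91 + 0.64] + 3.3 = 2.44 + 3.3 = 5.74.
Reliability = 5.74 / 6.3 = 0.911.

0.911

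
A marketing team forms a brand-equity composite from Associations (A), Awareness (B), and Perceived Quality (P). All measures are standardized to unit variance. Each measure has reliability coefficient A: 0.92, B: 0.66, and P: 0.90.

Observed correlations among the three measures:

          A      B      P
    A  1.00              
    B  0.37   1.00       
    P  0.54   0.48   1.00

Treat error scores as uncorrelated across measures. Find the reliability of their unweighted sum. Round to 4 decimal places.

0.9100

Var(A+B+P) = 3 + 2·[0.37 + 0.54 + 0.48] = 3 + 2.78 = 5.78.
Under uncorrelated errors the observed covariances equal the true-score covariances, so only the own-variance terms attenuate.
True-score variance = [0.92 + 0.66 + 0.90] + 2.78 = 2.48 + 2.78 = 5.26.
Reliability = 5.26 / 5.78 = 0.9100.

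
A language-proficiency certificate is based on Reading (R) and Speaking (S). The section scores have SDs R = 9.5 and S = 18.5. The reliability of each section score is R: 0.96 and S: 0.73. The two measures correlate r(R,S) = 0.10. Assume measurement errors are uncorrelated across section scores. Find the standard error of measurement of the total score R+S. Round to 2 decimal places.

9.80

Var(total) = 432.5 + 35.15 = 467.65.
True-score variance = 336.483 + 35.15 = 371.632, so reliability = 0.7947.
Error variance = 467.65 − 371.632 = 96.0175; SEM = √96.0175 = 9.80.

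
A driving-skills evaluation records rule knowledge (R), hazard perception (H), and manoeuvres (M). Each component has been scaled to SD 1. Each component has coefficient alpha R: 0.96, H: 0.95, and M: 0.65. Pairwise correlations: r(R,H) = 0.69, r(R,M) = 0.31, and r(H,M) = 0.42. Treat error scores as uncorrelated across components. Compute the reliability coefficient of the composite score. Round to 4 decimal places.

0.9247

Var(R+H+M) = 3 + 2·[0.69 + 0.31 + 0.42] = 3 + 2.84 = 5.84.
Because errors are independent across components, Cov(Tᵢ,Tⱼ) = Cov(Xᵢ,Xⱼ); the off-diagonal part of the true-score variance is the same as above.
True-score variance = [0.96 + 0.95 + 0.65] + 2.84 = 2.56 + 2.84 = 5.4.
Reliability = 5.4 / 5.84 = 0.9247.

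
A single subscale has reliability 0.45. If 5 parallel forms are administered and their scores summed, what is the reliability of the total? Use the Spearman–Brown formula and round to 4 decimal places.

0.8036

ρ_k = kρ / (1 + (k−1)ρ) = 5·0.45 / (1 + 4·0.45) = 2.250 / 2.800 = 0.8036.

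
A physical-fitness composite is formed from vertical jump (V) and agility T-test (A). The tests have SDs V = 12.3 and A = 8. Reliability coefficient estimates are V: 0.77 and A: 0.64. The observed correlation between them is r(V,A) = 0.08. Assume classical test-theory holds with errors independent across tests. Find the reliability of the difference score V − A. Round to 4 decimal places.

0.7102

Var(V−A) = 12.3² + 8² − 2·12.3·8·0.08 = 215.29 − 15.744 = 199.546.
With uncorrelated errors the cross-covariances are all true-score covariance, so they carry over unchanged; only the diagonal terms shrink to ρᵢσᵢ².
True-score variance = [12.3²·0.77 + 8²·0.64] − 15.744 = 157.453 − 15.744 = 141.709.
Reliability = 141.709 / 199.546 = 0.7102.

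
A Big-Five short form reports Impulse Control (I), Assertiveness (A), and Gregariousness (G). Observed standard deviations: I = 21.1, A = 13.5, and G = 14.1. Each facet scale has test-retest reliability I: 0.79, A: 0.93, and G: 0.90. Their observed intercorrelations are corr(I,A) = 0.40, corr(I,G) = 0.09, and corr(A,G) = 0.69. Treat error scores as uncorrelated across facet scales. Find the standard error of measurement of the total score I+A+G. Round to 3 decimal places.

11.231

Var(total) = 826.27 + 544.115 = 1370.38.
True-score variance = 700.137 + 544.115 = 1244.25, so reliability = 0.9080.
Error variance = 1370.38 − 1244.25 = 126.133; SEM = √126.133 = 11.231.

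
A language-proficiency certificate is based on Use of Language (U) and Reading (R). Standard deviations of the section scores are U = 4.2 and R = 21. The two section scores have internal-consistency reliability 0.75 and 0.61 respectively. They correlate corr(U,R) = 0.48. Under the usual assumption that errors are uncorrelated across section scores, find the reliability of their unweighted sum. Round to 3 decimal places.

0.675

Var(U+R) = 4.2² + 21² + 2·[4.2·21·0.48] = 458.64 + 84.672 = 543.312.
Under uncorrelated errors the observed covariances equal the true-score covariances, so only the own-variance terms attenuate.
True-score variance = [4.2²·0.75 + 21²·0.61] + 84.672 = 282.24 + 84.672 = 366.912.
Reliability = 366.912 / 543.312 = 0.675.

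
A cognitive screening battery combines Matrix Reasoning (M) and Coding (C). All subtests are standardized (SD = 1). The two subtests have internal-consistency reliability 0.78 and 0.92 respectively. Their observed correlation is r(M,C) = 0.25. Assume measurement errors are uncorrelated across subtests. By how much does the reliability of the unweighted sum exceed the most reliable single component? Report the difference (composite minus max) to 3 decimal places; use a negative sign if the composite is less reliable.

Var(sum) = 2 + 0.5 = 2.5; true-score variance = 1.7 + 0.5 = 2.2; composite reliability = 0.8800.
Max component reliability = 0.9200.
Difference = 0.8800 − 0.9200 = -0.040.

-0.040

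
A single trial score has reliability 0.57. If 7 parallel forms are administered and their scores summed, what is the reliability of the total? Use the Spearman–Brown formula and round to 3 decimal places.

ρ_k = kρ / (1 + (k−1)ρ) = 7·0.57 / (1 + 6·0.57) = 3.990 / 4.420 = 0.903.

0.903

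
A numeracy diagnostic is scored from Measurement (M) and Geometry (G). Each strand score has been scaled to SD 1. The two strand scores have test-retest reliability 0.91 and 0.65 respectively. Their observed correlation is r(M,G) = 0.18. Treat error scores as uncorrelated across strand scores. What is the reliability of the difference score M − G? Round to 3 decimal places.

Var(M−G) = 1 + 1 − 2·0.18 = 2 − 0.36 = 1.64.
With uncorrelated errors the cross-covariances are all true-score covariance, so they carry over unchanged; only the diagonal terms shrink to ρᵢσᵢ².
True-score variance = [0.91 + 0.65] − 0.36 = 1.56 − 0.36 = 1.2.
Reliability = 1.2 / 1.64 = 0.732.

0.732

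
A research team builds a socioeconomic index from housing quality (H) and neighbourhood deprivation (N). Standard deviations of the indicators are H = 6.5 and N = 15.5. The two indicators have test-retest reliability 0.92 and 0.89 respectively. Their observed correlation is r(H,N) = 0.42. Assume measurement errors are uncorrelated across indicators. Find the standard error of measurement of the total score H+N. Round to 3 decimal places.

Var(total) = 282.5 + 84.63 = 367.13.
True-score variance = 252.692 + 84.63 = 337.322, so reliability = 0.9188.
Error variance = 367.13 − 337.322 = 29.8075; SEM = √29.8075 = 5.460.

5.460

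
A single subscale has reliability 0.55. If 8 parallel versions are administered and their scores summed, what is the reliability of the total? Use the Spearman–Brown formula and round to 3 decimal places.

0.907

ρ_k = kρ / (1 + (k−1)ρ) = 8·0.55 / (1 + 7·0.55) = 4.400 / 4.850 = 0.907.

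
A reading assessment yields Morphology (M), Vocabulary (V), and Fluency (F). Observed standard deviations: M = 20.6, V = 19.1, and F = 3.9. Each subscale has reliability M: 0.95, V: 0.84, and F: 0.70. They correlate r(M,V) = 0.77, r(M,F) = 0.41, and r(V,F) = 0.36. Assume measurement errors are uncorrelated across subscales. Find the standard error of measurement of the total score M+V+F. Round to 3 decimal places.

Var(total) = 804.38 + 725.44 = 1529.82.
True-score variance = 720.229 + 725.44 = 1445.67, so reliability = 0.9450.
Error variance = 1529.82 − 1445.67 = 84.1506; SEM = √84.1506 = 9.173.

9.173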